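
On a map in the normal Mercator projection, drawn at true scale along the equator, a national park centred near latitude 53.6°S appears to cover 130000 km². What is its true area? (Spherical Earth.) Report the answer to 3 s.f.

The Mercator projection is conformal; its linear scale factor is the same in every direction and equals sec φ = 1/cos φ.
Areal scale = k² = sec²φ = 1/cos²(53.6°) = 1/0.5934² = 2.840.
True area = apparent / (areal scale) = 130000 / 2.840 ≈ 45800 km².

45800 km²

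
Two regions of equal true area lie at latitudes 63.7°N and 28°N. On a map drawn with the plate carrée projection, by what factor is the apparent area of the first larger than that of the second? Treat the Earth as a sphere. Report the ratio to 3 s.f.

1.99

For the equirectangular projection with φ₀ = 0 (plate carrée), h = 1 along meridians and k = sec φ along parallels.
Areal scale at 63.7°: h·k = 1.000 × 2.257 = 2.257.
Areal scale at 28°: h·k = 1.000 × 1.133 = 1.133.
Ratio = 2.257/1.133 ≈ 1.99.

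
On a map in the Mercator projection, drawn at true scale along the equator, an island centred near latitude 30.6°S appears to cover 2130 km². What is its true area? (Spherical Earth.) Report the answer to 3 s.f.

For Mercator, h = k = sec φ (a conformal cylindrical projection has a single point scale, 1/cos φ).
Areal scale = k² = sec²φ = 1/cos²(30.6°) = 1/0.8607² = 1.350.
True area = apparent / (areal scale) = 2130 / 1.350 ≈ 1580 km².

1580 km²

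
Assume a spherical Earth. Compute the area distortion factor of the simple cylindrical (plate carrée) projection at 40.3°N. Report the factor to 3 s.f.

1.31

In the plate carrée (x = Rλ, y = Rφ), meridians are true-scale (h = 1) and parallels are stretched by k = sec φ.
Areal scale = h·k = 1 × sec φ; at 40.3°, h = 1.000, k = 1.311, so h·k = 1.311.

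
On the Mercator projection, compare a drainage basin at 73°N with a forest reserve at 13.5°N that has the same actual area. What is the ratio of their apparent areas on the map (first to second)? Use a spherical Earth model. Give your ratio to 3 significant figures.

On Mercator, area is exaggerated by sec²φ = 1/cos²φ.
At 73°: sec²(73°) = 1/0.2924² = 11.70.
At 13.5°: sec²(13.5°) = 1/0.9724² = 1.058.
Ratio = 11.70/1.058 = cos²(13.5°)/cos²(73°) ≈ 11.1.

11.1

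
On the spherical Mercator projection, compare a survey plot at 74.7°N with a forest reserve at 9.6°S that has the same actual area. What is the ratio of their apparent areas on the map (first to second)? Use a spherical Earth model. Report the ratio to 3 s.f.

14.0

On Mercator, area is exaggerated by sec²φ = 1/cos²φ.
At 74.7°: sec²(74.7°) = 1/0.2639² = 14.36.
At 9.6°: sec²(9.6°) = 1/0.9860² = 1.029.
Ratio = 14.36/1.029 = cos²(9.6°)/cos²(74.7°) ≈ 14.0.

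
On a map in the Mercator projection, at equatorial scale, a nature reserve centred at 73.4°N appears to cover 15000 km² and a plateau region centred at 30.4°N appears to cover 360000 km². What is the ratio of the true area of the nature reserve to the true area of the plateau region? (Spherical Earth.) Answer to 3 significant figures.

0.00457

Since Mercator area scale is 1/cos²φ, the true area equals the apparent area multiplied by cos²φ.
True area of nature reserve: 15000 × cos²(73.4°) = 15000 × 0.08162 = 1224 km².
True area of plateau region: 360000 × cos²(30.4°) = 360000 × 0.7439 = 267800 km².
Ratio = 1224 / 267800 ≈ 0.00457.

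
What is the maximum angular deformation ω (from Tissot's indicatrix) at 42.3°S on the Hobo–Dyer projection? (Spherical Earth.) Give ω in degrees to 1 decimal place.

The Hobo–Dyer projection is cylindrical equal-area with φ₀ = 37.5°. Cylindrical equal-area (φ₀ = 37.5°): h = cos φ / cos 37.5° along meridians, k = cos 37.5° / cos φ along parallels; h·k = 1.
At 42.3°: h = 0.9323, k = 1.073; principal scales a = 1.073, b = 0.9323.
sin(ω/2) = (a − b)/(a + b) = 0.1403/2.005 = 0.07000, so ω = 2 arcsin(0.07000) ≈ 8.0°.

8.0°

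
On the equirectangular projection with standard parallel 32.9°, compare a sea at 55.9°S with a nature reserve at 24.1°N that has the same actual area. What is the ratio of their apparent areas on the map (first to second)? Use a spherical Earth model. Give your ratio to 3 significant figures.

1.63

The equidistant cylindrical projection with φ₀ = 32.9° has h = 1 (meridians true) and k = cos φ₀ / cos φ along parallels.
Areal scale at 55.9°: h·k = 1.000 × 1.498 = 1.498.
Areal scale at 24.1°: h·k = 1.000 × 0.9198 = 0.9198.
Ratio = 1.498/0.9198 ≈ 1.63.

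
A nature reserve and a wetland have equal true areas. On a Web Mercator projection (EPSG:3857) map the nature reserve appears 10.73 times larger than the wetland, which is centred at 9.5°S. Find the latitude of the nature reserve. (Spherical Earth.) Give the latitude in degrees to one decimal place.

72.5°

Mercator areal scale is sec²φ, so apparent-area ratio = sec²φ₁ / sec²φ₂ = cos²φ₂ / cos²φ₁.
cos²φ₂ / cos²φ₁ = 10.73  ⇒  cos φ₁ = cos 9.5° / √10.73 = 0.9863/3.276 = 0.3011.
φ₁ = arccos(0.3011) ≈ 72.5°.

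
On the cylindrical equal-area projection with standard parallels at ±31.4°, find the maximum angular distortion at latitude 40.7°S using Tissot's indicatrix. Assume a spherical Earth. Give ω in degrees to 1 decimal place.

For cylindrical equal-area with standard parallel φ₀, h = cos φ / cos φ₀ and k = cos φ₀ / cos φ, so h·k = 1.
At 40.7°: h = 0.8882, k = 1.126; principal scales a = 1.126, b = 0.8882.
sin(ω/2) = (a − b)/(a + b) = 0.2376/2.014 = 0.1180, so ω = 2 arcsin(0.1180) ≈ 13.6°.

13.6°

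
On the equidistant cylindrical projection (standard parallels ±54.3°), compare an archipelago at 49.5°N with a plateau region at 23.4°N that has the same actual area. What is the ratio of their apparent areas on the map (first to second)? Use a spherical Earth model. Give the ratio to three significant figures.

With standard parallel φ₀ = 54.3°, the equirectangular projection gives x = Rλ cos φ₀, y = Rφ, so h = 1 and k = cos 54.3° / cos φ.
Areal scale at 49.5°: h·k = 1.000 × 0.8985 = 0.8985.
Areal scale at 23.4°: h·k = 1.000 × 0.6358 = 0.6358.
Ratio = 0.8985/0.6358 ≈ 1.41.

1.41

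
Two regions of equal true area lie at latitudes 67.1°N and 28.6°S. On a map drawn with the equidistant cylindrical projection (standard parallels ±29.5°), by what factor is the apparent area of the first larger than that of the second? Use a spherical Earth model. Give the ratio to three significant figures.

2.26

In the equirectangular projection with standard parallel φ₀ = 29.5° (x = Rλ cos φ₀, y = Rφ), meridians are true-scale (h = 1) and the parallel scale is k = cos φ₀ / cos φ.
Areal scale at 67.1°: h·k = 1.000 × 2.237 = 2.237.
Areal scale at 28.6°: h·k = 1.000 × 0.9913 = 0.9913.
Ratio = 2.237/0.9913 ≈ 2.26.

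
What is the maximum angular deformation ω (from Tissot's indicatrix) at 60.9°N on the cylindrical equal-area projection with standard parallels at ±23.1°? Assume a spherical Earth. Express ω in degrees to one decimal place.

Cylindrical equal-area (φ₀ = 23.1°): h = cos φ / cos 23.1° along meridians, k = cos 23.1° / cos φ along parallels; h·k = 1.
At 60.9°: h = 0.5287, k = 1.891; principal scales a = 1.891, b = 0.5287.
sin(ω/2) = (a − b)/(a + b) = 1.363/2.420 = 0.5630, so ω = 2 arcsin(0.5630) ≈ 68.5°.

68.5°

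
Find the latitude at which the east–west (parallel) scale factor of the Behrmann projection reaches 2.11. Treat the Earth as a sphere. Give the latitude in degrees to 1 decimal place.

65.8°

Behrmann is a cylindrical equal-area projection with standard parallels at ±30°. For cylindrical equal-area with standard parallel φ₀, h = cos φ / cos φ₀ and k = cos φ₀ / cos φ, so h·k = 1.
k = cos φ₀ / cos φ = 2.11  ⇒  cos φ = cos 30° / 2.11 = 0.4104.
φ = arccos(0.4104) ≈ 65.8°.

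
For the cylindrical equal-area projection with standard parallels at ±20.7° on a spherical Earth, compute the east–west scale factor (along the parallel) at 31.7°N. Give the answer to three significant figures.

1.10

A cylindrical equal-area projection with standard parallel φ₀ has meridian scale h = cos φ / cos φ₀ and parallel scale k = cos φ₀ / cos φ (so areas are preserved, h·k = 1).
k = cos 20.7° / cos 31.7° = 0.9354/0.8508 = 1.099.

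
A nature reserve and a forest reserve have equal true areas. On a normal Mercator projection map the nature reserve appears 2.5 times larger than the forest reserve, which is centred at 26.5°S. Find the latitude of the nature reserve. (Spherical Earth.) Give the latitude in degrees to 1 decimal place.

55.5°

On Mercator, (apparent₁)/(apparent₂) = sec²φ₁ / sec²φ₂ when true areas are equal.
cos²φ₂ / cos²φ₁ = 2.5  ⇒  cos φ₁ = cos 26.5° / √2.5 = 0.8949/1.581 = 0.5660.
φ₁ = arccos(0.5660) ≈ 55.5°.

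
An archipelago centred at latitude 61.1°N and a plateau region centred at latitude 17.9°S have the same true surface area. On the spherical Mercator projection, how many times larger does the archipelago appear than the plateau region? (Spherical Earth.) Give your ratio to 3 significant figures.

On Mercator, area is exaggerated by sec²φ = 1/cos²φ.
At 61.1°: sec²(61.1°) = 1/0.4833² = 4.282.
At 17.9°: sec²(17.9°) = 1/0.9516² = 1.104.
Ratio = 4.282/1.104 = cos²(17.9°)/cos²(61.1°) ≈ 3.88.

3.88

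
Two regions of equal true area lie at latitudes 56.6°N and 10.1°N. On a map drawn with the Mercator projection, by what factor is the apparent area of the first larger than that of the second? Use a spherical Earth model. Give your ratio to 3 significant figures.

3.20

On Mercator, area is exaggerated by sec²φ = 1/cos²φ.
At 56.6°: sec²(56.6°) = 1/0.5505² = 3.300.
At 10.1°: sec²(10.1°) = 1/0.9845² = 1.032.
Ratio = 3.300/1.032 = cos²(10.1°)/cos²(56.6°) ≈ 3.20.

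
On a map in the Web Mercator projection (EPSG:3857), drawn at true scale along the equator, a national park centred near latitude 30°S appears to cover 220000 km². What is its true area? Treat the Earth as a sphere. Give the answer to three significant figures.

165000 km²

Mercator is conformal, so the point scale is isotropic: h = k = sec φ = 1/cos φ.
Areal scale = k² = sec²φ = 1/cos²(30°) = 1/0.8660² = 1.333.
True area = apparent / (areal scale) = 220000 / 1.333 ≈ 165000 km².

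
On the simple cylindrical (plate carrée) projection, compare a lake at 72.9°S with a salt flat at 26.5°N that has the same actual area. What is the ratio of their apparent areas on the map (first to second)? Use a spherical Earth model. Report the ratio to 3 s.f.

3.04

Plate carrée maps x = Rλ, y = Rφ. The meridian scale is h = 1 and the parallel scale is k = 1/cos φ = sec φ.
Areal scale at 72.9°: h·k = 1.000 × 3.401 = 3.401.
Areal scale at 26.5°: h·k = 1.000 × 1.117 = 1.117.
Ratio = 3.401/1.117 ≈ 3.04.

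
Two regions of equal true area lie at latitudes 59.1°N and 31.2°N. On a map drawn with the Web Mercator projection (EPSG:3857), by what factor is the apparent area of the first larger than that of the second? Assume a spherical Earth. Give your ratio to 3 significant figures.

Mercator is conformal with k = sec φ, so areal scale = k² = sec²φ.
At 59.1°: sec²(59.1°) = 1/0.5135² = 3.792.
At 31.2°: sec²(31.2°) = 1/0.8554² = 1.367.
Ratio = 3.792/1.367 = cos²(31.2°)/cos²(59.1°) ≈ 2.77.

2.77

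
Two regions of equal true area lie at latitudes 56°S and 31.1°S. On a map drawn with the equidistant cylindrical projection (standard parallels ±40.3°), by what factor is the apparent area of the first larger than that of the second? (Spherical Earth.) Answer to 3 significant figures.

1.53

In the equirectangular projection with standard parallel φ₀ = 40.3° (x = Rλ cos φ₀, y = Rφ), meridians are true-scale (h = 1) and the parallel scale is k = cos φ₀ / cos φ.
Areal scale at 56°: h·k = 1.000 × 1.364 = 1.364.
Areal scale at 31.1°: h·k = 1.000 × 0.8907 = 0.8907.
Ratio = 1.364/0.8907 ≈ 1.53.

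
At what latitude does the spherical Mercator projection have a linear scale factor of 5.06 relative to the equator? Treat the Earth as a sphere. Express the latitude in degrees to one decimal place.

Mercator scale is k = sec φ = 1/cos φ.
1/cos φ = 5.06  ⇒  cos φ = 0.1976  ⇒  φ = arccos(0.1976) ≈ 78.6°.

78.6°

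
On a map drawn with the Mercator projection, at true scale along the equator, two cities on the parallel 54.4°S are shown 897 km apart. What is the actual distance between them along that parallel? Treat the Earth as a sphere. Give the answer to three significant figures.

For Mercator, h = k = sec φ (a conformal cylindrical projection has a single point scale, 1/cos φ).
Along the parallel at 54.4°, map distances are exaggerated by k = sec 54.4° = 1.718.
True distance = 897 / 1.718 = 897 × cos 54.4° ≈ 522 km.

522 km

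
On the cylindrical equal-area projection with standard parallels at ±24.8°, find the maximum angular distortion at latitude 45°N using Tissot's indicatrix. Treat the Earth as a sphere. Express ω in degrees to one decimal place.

For cylindrical equal-area with standard parallel φ₀, h = cos φ / cos φ₀ and k = cos φ₀ / cos φ, so h·k = 1.
At 45°: h = 0.7789, k = 1.284; principal scales a = 1.284, b = 0.7789.
sin(ω/2) = (a − b)/(a + b) = 0.5048/2.063 = 0.2447, so ω = 2 arcsin(0.2447) ≈ 28.3°.

28.3°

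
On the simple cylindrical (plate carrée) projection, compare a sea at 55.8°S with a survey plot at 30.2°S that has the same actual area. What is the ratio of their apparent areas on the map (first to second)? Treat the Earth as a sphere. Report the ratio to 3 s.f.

In the plate carrée (x = Rλ, y = Rφ), meridians are true-scale (h = 1) and parallels are stretched by k = sec φ.
Areal scale at 55.8°: h·k = 1.000 × 1.779 = 1.779.
Areal scale at 30.2°: h·k = 1.000 × 1.157 = 1.157.
Ratio = 1.779/1.157 ≈ 1.54.

1.54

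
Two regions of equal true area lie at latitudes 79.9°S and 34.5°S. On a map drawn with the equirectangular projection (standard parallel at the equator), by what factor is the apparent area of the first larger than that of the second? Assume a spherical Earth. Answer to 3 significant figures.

4.70

Plate carrée maps x = Rλ, y = Rφ. The meridian scale is h = 1 and the parallel scale is k = 1/cos φ = sec φ.
Areal scale at 79.9°: h·k = 1.000 × 5.702 = 5.702.
Areal scale at 34.5°: h·k = 1.000 × 1.213 = 1.213.
Ratio = 5.702/1.213 ≈ 4.70.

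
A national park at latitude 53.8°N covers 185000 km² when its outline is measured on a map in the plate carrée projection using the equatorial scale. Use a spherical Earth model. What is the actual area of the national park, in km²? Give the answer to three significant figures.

In the plate carrée (x = Rλ, y = Rφ), meridians are true-scale (h = 1) and parallels are stretched by k = sec φ.
Areal scale = h·k = 1 × sec φ; at 53.8°, h = 1.000, k = 1.693, so h·k = 1.693.
True area = apparent / (areal scale) = 185000 / 1.693 ≈ 109000 km².

109000 km²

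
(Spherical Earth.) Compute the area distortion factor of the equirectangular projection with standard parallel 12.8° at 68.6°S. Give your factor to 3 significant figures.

2.67

In the equirectangular projection with standard parallel φ₀ = 12.8° (x = Rλ cos φ₀, y = Rφ), meridians are true-scale (h = 1) and the parallel scale is k = cos φ₀ / cos φ.
Areal scale = h·k = 1 × cos φ₀ / cos φ; at 68.6°, h = 1.000, k = 2.673, so h·k = 2.673.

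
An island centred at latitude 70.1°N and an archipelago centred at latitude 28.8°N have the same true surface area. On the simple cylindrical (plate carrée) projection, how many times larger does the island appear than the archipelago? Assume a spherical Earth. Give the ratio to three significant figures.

2.57

In the plate carrée (x = Rλ, y = Rφ), meridians are true-scale (h = 1) and parallels are stretched by k = sec φ.
Areal scale at 70.1°: h·k = 1.000 × 2.938 = 2.938.
Areal scale at 28.8°: h·k = 1.000 × 1.141 = 1.141.
Ratio = 2.938/1.141 ≈ 2.57.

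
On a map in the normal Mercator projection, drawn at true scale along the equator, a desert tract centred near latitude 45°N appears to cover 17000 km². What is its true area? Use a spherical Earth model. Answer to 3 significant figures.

8500 km²

For Mercator, h = k = sec φ (a conformal cylindrical projection has a single point scale, 1/cos φ).
Areal scale = k² = sec²φ = 1/cos²(45°) = 1/0.7071² = 2.000.
True area = apparent / (areal scale) = 17000 / 2.000 ≈ 8500 km².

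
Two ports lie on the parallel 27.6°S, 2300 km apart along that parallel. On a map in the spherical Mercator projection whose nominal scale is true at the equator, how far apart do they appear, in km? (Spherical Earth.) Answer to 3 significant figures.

2600 km

Mercator is conformal, so the point scale is isotropic: h = k = sec φ = 1/cos φ.
Along the parallel, k = sec 27.6° = 1/0.8862 = 1.128.
Map distance = 2300 × 1.128 ≈ 2600 km.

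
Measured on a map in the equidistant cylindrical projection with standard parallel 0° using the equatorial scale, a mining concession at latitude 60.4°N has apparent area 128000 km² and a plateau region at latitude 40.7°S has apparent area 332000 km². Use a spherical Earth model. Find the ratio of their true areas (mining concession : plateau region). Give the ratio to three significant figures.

0.251

Plate carrée has h = 1 and k = sec φ, giving areal scale sec φ; true area = (apparent area) · cos φ.
True area of mining concession: 128000 × cos(60.4°) = 128000 × 0.4939 = 63220 km².
True area of plateau region: 332000 × cos(40.7°) = 332000 × 0.7581 = 251700 km².
Ratio = 63220 / 251700 ≈ 0.251.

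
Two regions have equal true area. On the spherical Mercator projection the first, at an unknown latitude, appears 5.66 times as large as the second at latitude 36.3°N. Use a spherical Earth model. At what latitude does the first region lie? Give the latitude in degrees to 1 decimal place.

70.2°

Mercator areal scale is sec²φ, so apparent-area ratio = sec²φ₁ / sec²φ₂ = cos²φ₂ / cos²φ₁.
cos²φ₂ / cos²φ₁ = 5.66  ⇒  cos φ₁ = cos 36.3° / √5.66 = 0.8059/2.379 = 0.3388.
φ₁ = arccos(0.3388) ≈ 70.2°.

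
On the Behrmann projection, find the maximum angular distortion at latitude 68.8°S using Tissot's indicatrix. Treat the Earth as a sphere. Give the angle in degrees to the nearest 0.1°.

The Behrmann projection is cylindrical equal-area with φ₀ = 30°. Cylindrical equal-area (φ₀ = 30°): h = cos φ / cos 30° along meridians, k = cos 30° / cos φ along parallels; h·k = 1.
At 68.8°: h = 0.4176, k = 2.395; principal scales a = 2.395, b = 0.4176.
sin(ω/2) = (a − b)/(a + b) = 1.977/2.812 = 0.7031, so ω = 2 arcsin(0.7031) ≈ 89.3°.

89.3°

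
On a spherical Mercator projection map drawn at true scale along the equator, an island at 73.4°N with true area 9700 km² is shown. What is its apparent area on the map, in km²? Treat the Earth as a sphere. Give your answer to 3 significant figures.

119000 km²

The Mercator projection is conformal; its linear scale factor is the same in every direction and equals sec φ = 1/cos φ.
Areal scale = k² = sec²φ = 1/cos²(73.4°) = 1/0.2857² = 12.25.
Apparent area = 9700 × 12.25 ≈ 119000 km².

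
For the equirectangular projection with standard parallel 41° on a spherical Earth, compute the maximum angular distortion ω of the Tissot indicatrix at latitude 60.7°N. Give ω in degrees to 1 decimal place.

24.6°

With standard parallel φ₀ = 41°, the equirectangular projection gives x = Rλ cos φ₀, y = Rφ, so h = 1 and k = cos 41° / cos φ.
At 60.7°: h = 1.000, k = 1.542; principal scales a = 1.542, b = 1.000.
sin(ω/2) = (a − b)/(a + b) = 0.5422/2.542 = 0.2133, so ω = 2 arcsin(0.2133) ≈ 24.6°.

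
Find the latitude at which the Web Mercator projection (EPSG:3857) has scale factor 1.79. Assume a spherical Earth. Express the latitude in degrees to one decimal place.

Mercator scale is k = sec φ = 1/cos φ.
1/cos φ = 1.79  ⇒  cos φ = 0.5587  ⇒  φ = arccos(0.5587) ≈ 56.0°.

56.0°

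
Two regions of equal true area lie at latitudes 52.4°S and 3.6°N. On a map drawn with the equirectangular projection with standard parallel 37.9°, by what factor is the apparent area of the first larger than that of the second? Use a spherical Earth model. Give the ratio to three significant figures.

1.64

With standard parallel φ₀ = 37.9°, the equirectangular projection gives x = Rλ cos φ₀, y = Rφ, so h = 1 and k = cos 37.9° / cos φ.
Areal scale at 52.4°: h·k = 1.000 × 1.293 = 1.293.
Areal scale at 3.6°: h·k = 1.000 × 0.7906 = 0.7906.
Ratio = 1.293/0.7906 ≈ 1.64.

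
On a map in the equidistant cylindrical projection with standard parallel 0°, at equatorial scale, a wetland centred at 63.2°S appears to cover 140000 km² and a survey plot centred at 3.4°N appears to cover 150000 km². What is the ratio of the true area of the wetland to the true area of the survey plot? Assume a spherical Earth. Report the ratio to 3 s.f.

On the plate carrée, areal scale = h·k = 1 × sec φ, so true area = apparent × cos φ.
True area of wetland: 140000 × cos(63.2°) = 140000 × 0.4509 = 63120 km².
True area of survey plot: 150000 × cos(3.4°) = 150000 × 0.9982 = 149700 km².
Ratio = 63120 / 149700 ≈ 0.422.

0.422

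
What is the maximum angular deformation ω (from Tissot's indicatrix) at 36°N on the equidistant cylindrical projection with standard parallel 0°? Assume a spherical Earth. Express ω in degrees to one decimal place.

12.1°

For the equirectangular projection with φ₀ = 0 (plate carrée), h = 1 along meridians and k = sec φ along parallels.
At 36°: h = 1.000, k = 1.236; principal scales a = 1.236, b = 1.000.
sin(ω/2) = (a − b)/(a + b) = 0.2361/2.236 = 0.1056, so ω = 2 arcsin(0.1056) ≈ 12.1°.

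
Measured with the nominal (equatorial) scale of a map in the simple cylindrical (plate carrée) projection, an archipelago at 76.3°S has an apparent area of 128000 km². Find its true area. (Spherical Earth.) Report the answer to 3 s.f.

30300 km²

For the equirectangular projection with φ₀ = 0 (plate carrée), h = 1 along meridians and k = sec φ along parallels.
Areal scale = h·k = 1 × sec φ; at 76.3°, h = 1.000, k = 4.222, so h·k = 4.222.
True area = apparent / (areal scale) = 128000 / 4.222 ≈ 30300 km².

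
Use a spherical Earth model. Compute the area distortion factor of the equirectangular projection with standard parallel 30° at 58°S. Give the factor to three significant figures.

1.63

With standard parallel φ₀ = 30°, the equirectangular projection gives x = Rλ cos φ₀, y = Rφ, so h = 1 and k = cos 30° / cos φ.
Areal scale = h·k = 1 × cos φ₀ / cos φ; at 58°, h = 1.000, k = 1.634, so h·k = 1.634.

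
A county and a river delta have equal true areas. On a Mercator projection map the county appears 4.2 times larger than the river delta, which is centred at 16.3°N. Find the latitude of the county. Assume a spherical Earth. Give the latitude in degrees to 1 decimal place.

62.1°

Mercator areal scale is sec²φ, so apparent-area ratio = sec²φ₁ / sec²φ₂ = cos²φ₂ / cos²φ₁.
cos²φ₂ / cos²φ₁ = 4.2  ⇒  cos φ₁ = cos 16.3° / √4.2 = 0.9598/2.049 = 0.4683.
φ₁ = arccos(0.4683) ≈ 62.1°.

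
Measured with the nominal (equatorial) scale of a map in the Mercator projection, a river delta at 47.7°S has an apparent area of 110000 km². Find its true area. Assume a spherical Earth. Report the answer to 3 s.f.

Mercator is conformal, so the point scale is isotropic: h = k = sec φ = 1/cos φ.
Areal scale = k² = sec²φ = 1/cos²(47.7°) = 1/0.6730² = 2.208.
True area = apparent / (areal scale) = 110000 / 2.208 ≈ 49800 km².

49800 km²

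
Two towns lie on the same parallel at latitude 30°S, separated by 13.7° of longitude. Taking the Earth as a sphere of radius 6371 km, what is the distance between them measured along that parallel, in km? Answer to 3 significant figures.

Arc length along a parallel = R cos φ · Δλ (with Δλ in radians).
= 6371 × cos 30° × (13.7° × π/180) = 6371 × 0.8660 × 0.2391 ≈ 1320 km.

1320 km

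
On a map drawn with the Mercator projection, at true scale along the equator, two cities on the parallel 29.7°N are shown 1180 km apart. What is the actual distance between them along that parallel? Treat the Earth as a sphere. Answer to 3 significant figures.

For Mercator, h = k = sec φ (a conformal cylindrical projection has a single point scale, 1/cos φ).
Along the parallel at 29.7°, map distances are exaggerated by k = sec 29.7° = 1.151.
True distance = 1180 / 1.151 = 1180 × cos 29.7° ≈ 1020 km.

1020 km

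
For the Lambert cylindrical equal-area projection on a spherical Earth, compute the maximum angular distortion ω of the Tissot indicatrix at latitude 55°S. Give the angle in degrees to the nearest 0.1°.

The Lambert cylindrical equal-area projection is the cylindrical equal-area projection with its standard parallel at the equator (φ₀ = 0). For cylindrical equal-area with standard parallel φ₀, h = cos φ / cos φ₀ and k = cos φ₀ / cos φ, so h·k = 1.
At 55°: h = 0.5736, k = 1.743; principal scales a = 1.743, b = 0.5736.
sin(ω/2) = (a − b)/(a + b) = 1.170/2.317 = 0.5049, so ω = 2 arcsin(0.5049) ≈ 60.6°.

60.6°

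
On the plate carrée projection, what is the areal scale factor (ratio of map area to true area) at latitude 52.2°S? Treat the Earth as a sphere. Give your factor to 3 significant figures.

For the equirectangular projection with φ₀ = 0 (plate carrée), h = 1 along meridians and k = sec φ along parallels.
Areal scale = h·k = 1 × sec φ; at 52.2°, h = 1.000, k = 1.632, so h·k = 1.632.

1.63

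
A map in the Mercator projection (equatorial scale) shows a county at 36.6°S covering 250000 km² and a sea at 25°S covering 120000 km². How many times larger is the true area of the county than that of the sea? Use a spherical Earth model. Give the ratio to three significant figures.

Mercator's areal exaggeration is sec²φ; hence true area = (apparent area) · cos²φ.
True area of county: 250000 × cos²(36.6°) = 250000 × 0.6445 = 161100 km².
True area of sea: 120000 × cos²(25°) = 120000 × 0.8214 = 98570 km².
Ratio = 161100 / 98570 ≈ 1.63.

1.63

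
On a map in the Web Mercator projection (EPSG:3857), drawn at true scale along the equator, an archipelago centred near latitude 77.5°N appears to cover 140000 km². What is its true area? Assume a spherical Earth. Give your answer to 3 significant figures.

6560 km²

Mercator is conformal, so the point scale is isotropic: h = k = sec φ = 1/cos φ.
Areal scale = k² = sec²φ = 1/cos²(77.5°) = 1/0.2164² = 21.35.
True area = apparent / (areal scale) = 140000 / 21.35 ≈ 6560 km².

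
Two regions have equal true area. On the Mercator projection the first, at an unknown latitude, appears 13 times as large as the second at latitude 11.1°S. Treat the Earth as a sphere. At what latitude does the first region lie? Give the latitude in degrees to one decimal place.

74.2°

For equal true areas on Mercator, apparent areas scale as sec²φ, so the ratio is cos²φ₂ / cos²φ₁.
cos²φ₂ / cos²φ₁ = 13  ⇒  cos φ₁ = cos 11.1° / √13 = 0.9813/3.606 = 0.2722.
φ₁ = arccos(0.2722) ≈ 74.2°.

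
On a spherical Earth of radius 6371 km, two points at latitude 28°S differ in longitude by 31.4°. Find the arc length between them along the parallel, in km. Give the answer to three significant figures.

Arc length along a parallel = R cos φ · Δλ (with Δλ in radians).
= 6371 × cos 28° × (31.4° × π/180) = 6371 × 0.8829 × 0.5480 ≈ 3080 km.

3080 km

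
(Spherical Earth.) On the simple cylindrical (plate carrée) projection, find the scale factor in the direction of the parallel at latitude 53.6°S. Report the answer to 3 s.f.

1.69

For the equirectangular projection with φ₀ = 0 (plate carrée), h = 1 along meridians and k = sec φ along parallels.
k = 1/cos 53.6° = 1/0.5934 = 1.685.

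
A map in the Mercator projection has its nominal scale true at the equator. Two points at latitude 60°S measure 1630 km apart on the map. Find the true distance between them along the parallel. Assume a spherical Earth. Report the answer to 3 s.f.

For Mercator, h = k = sec φ (a conformal cylindrical projection has a single point scale, 1/cos φ).
Along the parallel at 60°, map distances are exaggerated by k = sec 60° = 2.000.
True distance = 1630 / 2.000 = 1630 × cos 60° ≈ 815 km.

815 km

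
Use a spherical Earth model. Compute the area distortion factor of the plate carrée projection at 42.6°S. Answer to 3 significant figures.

In the plate carrée (x = Rλ, y = Rφ), meridians are true-scale (h = 1) and parallels are stretched by k = sec φ.
Areal scale = h·k = 1 × sec φ; at 42.6°, h = 1.000, k = 1.359, so h·k = 1.359.

1.36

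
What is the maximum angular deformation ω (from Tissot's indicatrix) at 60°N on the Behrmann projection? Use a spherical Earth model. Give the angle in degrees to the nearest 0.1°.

Behrmann is a cylindrical equal-area projection with standard parallels at ±30°. For cylindrical equal-area with standard parallel φ₀, h = cos φ / cos φ₀ and k = cos φ₀ / cos φ, so h·k = 1.
At 60°: h = 0.5774, k = 1.732; principal scales a = 1.732, b = 0.5774.
sin(ω/2) = (a − b)/(a + b) = 1.155/2.309 = 0.5000, so ω = 2 arcsin(0.5000) ≈ 60.0°.

60.0°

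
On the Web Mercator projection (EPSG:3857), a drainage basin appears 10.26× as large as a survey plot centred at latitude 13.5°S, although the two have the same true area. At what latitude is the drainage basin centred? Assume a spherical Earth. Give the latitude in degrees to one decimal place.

On Mercator, (apparent₁)/(apparent₂) = sec²φ₁ / sec²φ₂ when true areas are equal.
cos²φ₂ / cos²φ₁ = 10.26  ⇒  cos φ₁ = cos 13.5° / √10.26 = 0.9724/3.203 = 0.3036.
φ₁ = arccos(0.3036) ≈ 72.3°.

72.3°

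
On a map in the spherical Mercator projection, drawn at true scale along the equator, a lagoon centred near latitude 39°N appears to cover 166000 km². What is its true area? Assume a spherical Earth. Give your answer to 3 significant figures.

100000 km²

For Mercator, h = k = sec φ (a conformal cylindrical projection has a single point scale, 1/cos φ).
Areal scale = k² = sec²φ = 1/cos²(39°) = 1/0.7771² = 1.656.
True area = apparent / (areal scale) = 166000 / 1.656 ≈ 100000 km².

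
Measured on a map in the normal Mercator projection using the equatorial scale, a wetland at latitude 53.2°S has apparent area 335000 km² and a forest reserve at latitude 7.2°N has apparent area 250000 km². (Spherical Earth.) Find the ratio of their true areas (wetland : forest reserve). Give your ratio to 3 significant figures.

Mercator's areal exaggeration is sec²φ; hence true area = (apparent area) · cos²φ.
True area of wetland: 335000 × cos²(53.2°) = 335000 × 0.3588 = 120200 km².
True area of forest reserve: 250000 × cos²(7.2°) = 250000 × 0.9843 = 246100 km².
Ratio = 120200 / 246100 ≈ 0.489.

0.489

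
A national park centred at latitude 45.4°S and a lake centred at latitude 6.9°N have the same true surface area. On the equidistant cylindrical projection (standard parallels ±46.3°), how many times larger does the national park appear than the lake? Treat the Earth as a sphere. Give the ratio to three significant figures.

1.41

With standard parallel φ₀ = 46.3°, the equirectangular projection gives x = Rλ cos φ₀, y = Rφ, so h = 1 and k = cos 46.3° / cos φ.
Areal scale at 45.4°: h·k = 1.000 × 0.9839 = 0.9839.
Areal scale at 6.9°: h·k = 1.000 × 0.6959 = 0.6959.
Ratio = 0.9839/0.6959 ≈ 1.41.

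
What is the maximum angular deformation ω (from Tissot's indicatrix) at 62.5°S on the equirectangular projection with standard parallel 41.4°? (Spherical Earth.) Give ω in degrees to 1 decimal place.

The equidistant cylindrical projection with φ₀ = 41.4° has h = 1 (meridians true) and k = cos φ₀ / cos φ along parallels.
At 62.5°: h = 1.000, k = 1.625; principal scales a = 1.625, b = 1.000.
sin(ω/2) = (a − b)/(a + b) = 0.6245/2.625 = 0.2380, so ω = 2 arcsin(0.2380) ≈ 27.5°.

27.5°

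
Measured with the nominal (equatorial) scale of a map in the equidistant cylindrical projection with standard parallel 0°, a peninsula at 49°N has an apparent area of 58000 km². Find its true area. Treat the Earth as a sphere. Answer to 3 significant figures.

Plate carrée maps x = Rλ, y = Rφ. The meridian scale is h = 1 and the parallel scale is k = 1/cos φ = sec φ.
Areal scale = h·k = 1 × sec φ; at 49°, h = 1.000, k = 1.524, so h·k = 1.524.
True area = apparent / (areal scale) = 58000 / 1.524 ≈ 38100 km².

38100 km²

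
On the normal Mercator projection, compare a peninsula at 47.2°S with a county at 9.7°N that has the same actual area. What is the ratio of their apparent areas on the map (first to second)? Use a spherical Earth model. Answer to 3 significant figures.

On Mercator, area is exaggerated by sec²φ = 1/cos²φ.
At 47.2°: sec²(47.2°) = 1/0.6794² = 2.166.
At 9.7°: sec²(9.7°) = 1/0.9857² = 1.029.
Ratio = 2.166/1.029 = cos²(9.7°)/cos²(47.2°) ≈ 2.10.

2.10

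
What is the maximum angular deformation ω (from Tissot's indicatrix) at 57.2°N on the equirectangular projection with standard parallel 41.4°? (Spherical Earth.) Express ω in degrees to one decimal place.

In the equirectangular projection with standard parallel φ₀ = 41.4° (x = Rλ cos φ₀, y = Rφ), meridians are true-scale (h = 1) and the parallel scale is k = cos φ₀ / cos φ.
At 57.2°: h = 1.000, k = 1.385; principal scales a = 1.385, b = 1.000.
sin(ω/2) = (a − b)/(a + b) = 0.3847/2.385 = 0.1613, so ω = 2 arcsin(0.1613) ≈ 18.6°.

18.6°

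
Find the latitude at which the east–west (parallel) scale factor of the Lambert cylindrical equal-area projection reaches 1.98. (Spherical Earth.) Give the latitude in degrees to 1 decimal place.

59.7°

The Lambert cylindrical equal-area projection is the cylindrical equal-area projection with its standard parallel at the equator (φ₀ = 0). Cylindrical equal-area (φ₀ = 0°): h = cos φ / cos 0° along meridians, k = cos 0° / cos φ along parallels; h·k = 1.
k = cos φ₀ / cos φ = 1.98  ⇒  cos φ = cos 0° / 1.98 = 0.5051.
φ = arccos(0.5051) ≈ 59.7°.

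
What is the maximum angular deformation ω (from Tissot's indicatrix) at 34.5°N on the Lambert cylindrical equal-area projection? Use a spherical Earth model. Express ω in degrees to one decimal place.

The Lambert cylindrical equal-area projection is the cylindrical equal-area projection with its standard parallel at the equator (φ₀ = 0). Cylindrical equal-area (φ₀ = 0°): h = cos φ / cos 0° along meridians, k = cos 0° / cos φ along parallels; h·k = 1.
At 34.5°: h = 0.8241, k = 1.213; principal scales a = 1.213, b = 0.8241.
sin(ω/2) = (a − b)/(a + b) = 0.3893/2.038 = 0.1911, so ω = 2 arcsin(0.1911) ≈ 22.0°.

22.0°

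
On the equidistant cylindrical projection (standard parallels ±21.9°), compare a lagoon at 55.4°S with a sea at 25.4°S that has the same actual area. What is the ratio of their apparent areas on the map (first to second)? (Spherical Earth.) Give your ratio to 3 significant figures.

With standard parallel φ₀ = 21.9°, the equirectangular projection gives x = Rλ cos φ₀, y = Rφ, so h = 1 and k = cos 21.9° / cos φ.
Areal scale at 55.4°: h·k = 1.000 × 1.634 = 1.634.
Areal scale at 25.4°: h·k = 1.000 × 1.027 = 1.027.
Ratio = 1.634/1.027 ≈ 1.59.

1.59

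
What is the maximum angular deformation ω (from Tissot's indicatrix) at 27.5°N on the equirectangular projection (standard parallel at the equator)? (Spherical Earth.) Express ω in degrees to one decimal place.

For the equirectangular projection with φ₀ = 0 (plate carrée), h = 1 along meridians and k = sec φ along parallels.
At 27.5°: h = 1.000, k = 1.127; principal scales a = 1.127, b = 1.000.
sin(ω/2) = (a − b)/(a + b) = 0.1274/2.127 = 0.05988, so ω = 2 arcsin(0.05988) ≈ 6.9°.

6.9°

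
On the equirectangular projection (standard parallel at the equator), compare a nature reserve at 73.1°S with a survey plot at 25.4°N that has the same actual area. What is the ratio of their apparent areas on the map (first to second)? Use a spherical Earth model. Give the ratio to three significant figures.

3.11

For the equirectangular projection with φ₀ = 0 (plate carrée), h = 1 along meridians and k = sec φ along parallels.
Areal scale at 73.1°: h·k = 1.000 × 3.440 = 3.440.
Areal scale at 25.4°: h·k = 1.000 × 1.107 = 1.107.
Ratio = 3.440/1.107 ≈ 3.11.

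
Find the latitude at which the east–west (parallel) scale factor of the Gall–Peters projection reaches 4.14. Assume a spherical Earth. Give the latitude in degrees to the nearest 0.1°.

The Gall–Peters projection is cylindrical equal-area with φ₀ = 45°. For cylindrical equal-area with standard parallel φ₀, h = cos φ / cos φ₀ and k = cos φ₀ / cos φ, so h·k = 1.
k = cos φ₀ / cos φ = 4.14  ⇒  cos φ = cos 45° / 4.14 = 0.1708.
φ = arccos(0.1708) ≈ 80.2°.

80.2°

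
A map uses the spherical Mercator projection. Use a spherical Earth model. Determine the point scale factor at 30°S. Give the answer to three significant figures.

1.15

The Mercator projection is conformal; its linear scale factor is the same in every direction and equals sec φ = 1/cos φ.
k = 1/cos 30° = 1/0.8660 = 1.155.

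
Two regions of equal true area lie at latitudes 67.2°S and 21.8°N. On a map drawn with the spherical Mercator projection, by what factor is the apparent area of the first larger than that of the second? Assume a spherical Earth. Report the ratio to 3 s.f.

On Mercator, area is exaggerated by sec²φ = 1/cos²φ.
At 67.2°: sec²(67.2°) = 1/0.3875² = 6.659.
At 21.8°: sec²(21.8°) = 1/0.9285² = 1.160.
Ratio = 6.659/1.160 = cos²(21.8°)/cos²(67.2°) ≈ 5.74.

5.74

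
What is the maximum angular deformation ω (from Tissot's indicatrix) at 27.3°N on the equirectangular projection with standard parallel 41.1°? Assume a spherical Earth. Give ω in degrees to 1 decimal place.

9.4°

With standard parallel φ₀ = 41.1°, the equirectangular projection gives x = Rλ cos φ₀, y = Rφ, so h = 1 and k = cos 41.1° / cos φ.
At 27.3°: h = 1.000, k = 0.8480; principal scales a = 1.000, b = 0.8480.
sin(ω/2) = (a − b)/(a + b) = 0.1520/1.848 = 0.08224, so ω = 2 arcsin(0.08224) ≈ 9.4°.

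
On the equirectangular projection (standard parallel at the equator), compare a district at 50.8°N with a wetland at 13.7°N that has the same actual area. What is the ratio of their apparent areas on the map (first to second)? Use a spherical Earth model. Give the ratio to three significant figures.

For the equirectangular projection with φ₀ = 0 (plate carrée), h = 1 along meridians and k = sec φ along parallels.
Areal scale at 50.8°: h·k = 1.000 × 1.582 = 1.582.
Areal scale at 13.7°: h·k = 1.000 × 1.029 = 1.029.
Ratio = 1.582/1.029 ≈ 1.54.

1.54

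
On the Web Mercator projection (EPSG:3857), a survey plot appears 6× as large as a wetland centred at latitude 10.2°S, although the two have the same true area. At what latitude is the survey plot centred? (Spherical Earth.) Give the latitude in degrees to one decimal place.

For equal true areas on Mercator, apparent areas scale as sec²φ, so the ratio is cos²φ₂ / cos²φ₁.
cos²φ₂ / cos²φ₁ = 6  ⇒  cos φ₁ = cos 10.2° / √6 = 0.9842/2.449 = 0.4018.
φ₁ = arccos(0.4018) ≈ 66.3°.

66.3°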